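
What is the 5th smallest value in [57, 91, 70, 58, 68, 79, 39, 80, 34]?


Sort ascending: [34, 39, 57, 58, 68, 70, 79, 80, 91]
The 5th element (1-indexed) is at index 4.
Value = 68
Final answer: 68


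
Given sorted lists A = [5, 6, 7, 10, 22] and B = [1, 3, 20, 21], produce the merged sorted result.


List A: [5, 6, 7, 10, 22]
List B: [1, 3, 20, 21]
Repeatedly compare the front elements and take the smaller:
  5 vs 1 -> take 1
  5 vs 3 -> take 3
  5 vs 20 -> take 5
  6 vs 20 -> take 6
  7 vs 20 -> take 7
  10 vs 20 -> take 10
  22 vs 20 -> take 20
  22 vs 21 -> take 21
  B is exhausted; append the rest of A: [22]
Final answer: [1, 3, 5, 6, 7, 10, 20, 21, 22]


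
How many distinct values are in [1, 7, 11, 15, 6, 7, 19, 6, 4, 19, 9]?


List all unique values:
Distinct values: [1, 4, 6, 7, 9, 11, 15, 19]
Count = 8
Final answer: 8


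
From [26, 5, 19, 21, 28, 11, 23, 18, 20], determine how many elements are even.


Check each element:
  26 is even
  5 is odd
  19 is odd
  21 is odd
  28 is even
  11 is odd
  23 is odd
  18 is even
  20 is even
Evens: [26, 28, 18, 20]
Count of evens = 4
Final answer: 4


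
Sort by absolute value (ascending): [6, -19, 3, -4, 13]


Compute absolute values:
  |6| = 6
  |-19| = 19
  |3| = 3
  |-4| = 4
  |13| = 13
Absolute values in increasing order: 3 < 4 < 6 < 13 < 19
Listing the original numbers in that order gives the answer.
Final answer: [3, -4, 6, 13, -19]


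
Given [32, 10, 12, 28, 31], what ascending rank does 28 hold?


Sort ascending: [10, 12, 28, 31, 32]
Find 28 in the sorted list.
28 is at position 3 (1-indexed).
Final answer: 3


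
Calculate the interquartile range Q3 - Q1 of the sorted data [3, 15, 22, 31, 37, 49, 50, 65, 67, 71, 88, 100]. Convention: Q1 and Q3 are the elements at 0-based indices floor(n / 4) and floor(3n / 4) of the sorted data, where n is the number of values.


The data has n = 12 elements.
Q1 index = floor(12 / 4) = floor(3) = 3; Q3 index = floor(3 * 12 / 4) = floor(9) = 9
Q1 = element at index 3 = 31
Q3 = element at index 9 = 71
IQR = 71 - 31 = 40
Final answer: 40


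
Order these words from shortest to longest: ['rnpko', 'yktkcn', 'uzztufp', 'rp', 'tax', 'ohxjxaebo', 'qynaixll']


Compute lengths:
  'rnpko' has length 5
  'yktkcn' has length 6
  'uzztufp' has length 7
  'rp' has length 2
  'tax' has length 3
  'ohxjxaebo' has length 9
  'qynaixll' has length 8
Lengths in increasing order: 2 < 3 < 5 < 6 < 7 < 8 < 9
Listing the words in that order gives the answer.
Final answer: ['rp', 'tax', 'rnpko', 'yktkcn', 'uzztufp', 'qynaixll', 'ohxjxaebo']


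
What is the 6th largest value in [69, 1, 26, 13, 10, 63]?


Sort descending: [69, 63, 26, 13, 10, 1]
The 6th element (1-indexed) is at index 5.
Value = 1
Final answer: 1


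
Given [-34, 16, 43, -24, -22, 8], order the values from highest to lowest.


Original list: [-34, 16, 43, -24, -22, 8]
Repeatedly take the largest remaining element:
  Remaining [-34, 16, 43, -24, -22, 8] -> largest is 43
  Remaining [-34, 16, -24, -22, 8] -> largest is 16
  Remaining [-34, -24, -22, 8] -> largest is 8
  Remaining [-34, -24, -22] -> largest is -22
  Remaining [-34, -24] -> largest is -24
  Remaining [-34] -> largest is -34
Collecting the picks in order gives the descending list.
Final answer: [43, 16, 8, -22, -24, -34]


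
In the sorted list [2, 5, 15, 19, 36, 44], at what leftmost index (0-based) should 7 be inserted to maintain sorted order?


List is sorted: [2, 5, 15, 19, 36, 44]
We need the leftmost position where 7 can be inserted, i.e. the first index whose element is >= 7 (or the end of the list if none is).
Binary search with low=0, high=6 (0-based indices):
  low=0, high=6, mid=3: a[3]=19 >= 7, so high = 3
  low=0, high=3, mid=1: a[1]=5 < 7, so low = 2
  low=2, high=3, mid=2: a[2]=15 >= 7, so high = 2
Now low = high = 2, so the insertion index is 2.
Final answer: 2


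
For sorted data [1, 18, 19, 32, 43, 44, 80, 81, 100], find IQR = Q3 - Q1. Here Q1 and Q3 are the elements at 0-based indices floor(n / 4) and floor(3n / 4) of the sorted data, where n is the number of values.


The data has n = 9 elements.
Q1 index = floor(9 / 4) = floor(2.25) = 2; Q3 index = floor(3 * 9 / 4) = floor(6.75) = 6
Q1 = element at index 2 = 19
Q3 = element at index 6 = 80
IQR = 80 - 19 = 61
Final answer: 61


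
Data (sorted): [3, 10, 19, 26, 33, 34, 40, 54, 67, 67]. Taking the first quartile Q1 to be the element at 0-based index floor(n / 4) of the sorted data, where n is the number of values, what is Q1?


The list has n = 10 elements.
Q1 index = floor(10 / 4) = floor(2.5) = 2
Counting from index 0 in the sorted data, the element at index 2 is 19.
Final answer: 19


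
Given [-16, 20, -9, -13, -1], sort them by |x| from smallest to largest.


Compute absolute values:
  |-16| = 16
  |20| = 20
  |-9| = 9
  |-13| = 13
  |-1| = 1
Absolute values in increasing order: 1 < 9 < 13 < 16 < 20
Listing the original numbers in that order gives the answer.
Final answer: [-1, -9, -13, -16, 20]


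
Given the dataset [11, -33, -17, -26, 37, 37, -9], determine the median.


First, sort the list: [-33, -26, -17, -9, 11, 37, 37]
The list has 7 elements (odd count).
The middle index is 3 (0-based), and the element there is -9.
Final answer: -9


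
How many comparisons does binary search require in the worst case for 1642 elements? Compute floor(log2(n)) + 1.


Binary search halves the search space each step.
Maximum comparisons = floor(log2(1642)) + 1
log2(1642) = 10.6812
floor(log2(1642)) = 10, so 10 + 1 = 11
Final answer: 11


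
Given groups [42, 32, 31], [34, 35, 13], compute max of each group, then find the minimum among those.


Find max of each group:
  Group 1: [42, 32, 31] -> max = 42
  Group 2: [34, 35, 13] -> max = 35
Maxes: [42, 35]
Minimum of maxes = 35
Final answer: 35


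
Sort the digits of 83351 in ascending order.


The number 83351 has digits: 8, 3, 3, 5, 1
Sorted: 1, 3, 3, 5, 8
Joining the sorted digits gives the result.
Final answer: 13358


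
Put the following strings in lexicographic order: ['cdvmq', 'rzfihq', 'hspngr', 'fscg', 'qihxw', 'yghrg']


Compare strings character by character (the first differing letter decides):
  'cdvmq' < 'fscg' since 'c' < 'f' at position 1
  'fscg' < 'hspngr' since 'f' < 'h' at position 1
  'hspngr' < 'qihxw' since 'h' < 'q' at position 1
  'qihxw' < 'rzfihq' since 'q' < 'r' at position 1
  'rzfihq' < 'yghrg' since 'r' < 'y' at position 1
Chaining these comparisons gives the alphabetical order.
Final answer: ['cdvmq', 'fscg', 'hspngr', 'qihxw', 'rzfihq', 'yghrg']


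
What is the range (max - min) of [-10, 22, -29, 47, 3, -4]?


Maximum value: 47
Minimum value: -29
Range = 47 - (-29) = 76
Final answer: 76


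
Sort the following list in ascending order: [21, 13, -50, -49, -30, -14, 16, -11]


Original list: [21, 13, -50, -49, -30, -14, 16, -11]
Repeatedly take the smallest remaining element:
  Remaining [21, 13, -50, -49, -30, -14, 16, -11] -> smallest is -50
  Remaining [21, 13, -49, -30, -14, 16, -11] -> smallest is -49
  Remaining [21, 13, -30, -14, 16, -11] -> smallest is -30
  Remaining [21, 13, -14, 16, -11] -> smallest is -14
  Remaining [21, 13, 16, -11] -> smallest is -11
  Remaining [21, 13, 16] -> smallest is 13
  Remaining [21, 16] -> smallest is 16
  Remaining [21] -> smallest is 21
Collecting the picks in order gives the sorted list.
Final answer: [-50, -49, -30, -14, -11, 13, 16, 21]


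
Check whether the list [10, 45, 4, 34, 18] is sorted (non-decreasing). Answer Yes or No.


Check consecutive pairs:
  10 <= 45? True
  45 <= 4? False
  4 <= 34? True
  34 <= 18? False
2 consecutive pair(s) are out of order, so the list is not sorted.
Final answer: No


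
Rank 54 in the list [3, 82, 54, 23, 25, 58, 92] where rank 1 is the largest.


Sort descending: [92, 82, 58, 54, 25, 23, 3]
Find 54 in the sorted list.
54 is at position 4.
Final answer: 4


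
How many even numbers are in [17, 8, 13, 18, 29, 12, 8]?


Check each element:
  17 is odd
  8 is even
  13 is odd
  18 is even
  29 is odd
  12 is even
  8 is even
Evens: [8, 18, 12, 8]
Count of evens = 4
Final answer: 4


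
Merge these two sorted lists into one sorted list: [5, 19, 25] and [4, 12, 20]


List A: [5, 19, 25]
List B: [4, 12, 20]
Repeatedly compare the front elements and take the smaller:
  5 vs 4 -> take 4
  5 vs 12 -> take 5
  19 vs 12 -> take 12
  19 vs 20 -> take 19
  25 vs 20 -> take 20
  B is exhausted; append the rest of A: [25]
Final answer: [4, 5, 12, 19, 20, 25]


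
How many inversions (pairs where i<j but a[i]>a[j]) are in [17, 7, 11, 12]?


For each element, count the later elements that are smaller than it:
  17 (index 0): smaller elements after it = [7, 11, 12] -> 3
  7 (index 1): smaller elements after it = [] -> 0
  11 (index 2): smaller elements after it = [] -> 0
Total inversions = 3 + 0 + 0 = 3
Final answer: 3


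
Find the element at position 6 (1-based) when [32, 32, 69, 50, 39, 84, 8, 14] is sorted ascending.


Sort ascending: [8, 14, 32, 32, 39, 50, 69, 84]
The 6th element (1-indexed) is at index 5.
Value = 50
Final answer: 50


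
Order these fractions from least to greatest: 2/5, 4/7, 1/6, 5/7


Convert to decimal for comparison:
  2/5 = 0.4
  4/7 = 0.5714
  1/6 = 0.1667
  5/7 = 0.7143
Decimals in increasing order: 0.1667 < 0.4 < 0.5714 < 0.7143
Writing each back as its fraction gives the sorted order.
Final answer: 1/6, 2/5, 4/7, 5/7


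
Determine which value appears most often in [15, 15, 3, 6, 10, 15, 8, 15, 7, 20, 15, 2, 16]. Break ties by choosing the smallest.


Count the frequency of each value:
  2 appears 1 time(s)
  3 appears 1 time(s)
  6 appears 1 time(s)
  7 appears 1 time(s)
  8 appears 1 time(s)
  10 appears 1 time(s)
  15 appears 5 time(s)
  16 appears 1 time(s)
  20 appears 1 time(s)
Maximum frequency is 5.
Only 15 reaches that frequency, so it is the mode.
Final answer: 15


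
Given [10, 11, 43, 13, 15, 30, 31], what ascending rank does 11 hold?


Sort ascending: [10, 11, 13, 15, 30, 31, 43]
Find 11 in the sorted list.
11 is at position 2 (1-indexed).
Final answer: 2


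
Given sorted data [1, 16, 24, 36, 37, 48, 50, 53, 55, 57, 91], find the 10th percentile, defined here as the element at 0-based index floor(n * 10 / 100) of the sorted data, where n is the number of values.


The dataset has n = 11 elements.
Index = floor(11 * 10 / 100) = floor(110 / 100) = floor(1.1) = 1
Counting from index 0 in the sorted data, the element at index 1 is 16.
Final answer: 16


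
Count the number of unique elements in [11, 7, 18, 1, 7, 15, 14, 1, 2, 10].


List all unique values:
Distinct values: [1, 2, 7, 10, 11, 14, 15, 18]
Count = 8
Final answer: 8


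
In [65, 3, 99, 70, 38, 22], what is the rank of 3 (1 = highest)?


Sort descending: [99, 70, 65, 38, 22, 3]
Find 3 in the sorted list.
3 is at position 6.
Final answer: 6


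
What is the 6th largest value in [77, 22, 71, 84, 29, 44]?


Sort descending: [84, 77, 71, 44, 29, 22]
The 6th element (1-indexed) is at index 5.
Value = 22
Final answer: 22


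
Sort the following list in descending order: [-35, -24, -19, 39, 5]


Original list: [-35, -24, -19, 39, 5]
Repeatedly take the largest remaining element:
  Remaining [-35, -24, -19, 39, 5] -> largest is 39
  Remaining [-35, -24, -19, 5] -> largest is 5
  Remaining [-35, -24, -19] -> largest is -19
  Remaining [-35, -24] -> largest is -24
  Remaining [-35] -> largest is -35
Collecting the picks in order gives the descending list.
Final answer: [39, 5, -19, -24, -35]


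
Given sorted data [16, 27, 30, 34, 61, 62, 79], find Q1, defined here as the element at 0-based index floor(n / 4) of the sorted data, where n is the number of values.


The list has n = 7 elements.
Q1 index = floor(7 / 4) = floor(1.75) = 1
Counting from index 0 in the sorted data, the element at index 1 is 27.
Final answer: 27


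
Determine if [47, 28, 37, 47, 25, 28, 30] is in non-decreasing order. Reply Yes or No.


Check consecutive pairs:
  47 <= 28? False
  28 <= 37? True
  37 <= 47? True
  47 <= 25? False
  25 <= 28? True
  28 <= 30? True
2 consecutive pair(s) are out of order, so the list is not sorted.
Final answer: No


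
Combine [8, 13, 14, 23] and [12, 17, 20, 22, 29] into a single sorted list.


List A: [8, 13, 14, 23]
List B: [12, 17, 20, 22, 29]
Repeatedly compare the front elements and take the smaller:
  8 vs 12 -> take 8
  13 vs 12 -> take 12
  13 vs 17 -> take 13
  14 vs 17 -> take 14
  23 vs 17 -> take 17
  23 vs 20 -> take 20
  23 vs 22 -> take 22
  23 vs 29 -> take 23
  A is exhausted; append the rest of B: [29]
Final answer: [8, 12, 13, 14, 17, 20, 22, 23, 29]


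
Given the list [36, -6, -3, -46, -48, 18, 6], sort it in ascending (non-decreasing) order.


Original list: [36, -6, -3, -46, -48, 18, 6]
Repeatedly take the smallest remaining element:
  Remaining [36, -6, -3, -46, -48, 18, 6] -> smallest is -48
  Remaining [36, -6, -3, -46, 18, 6] -> smallest is -46
  Remaining [36, -6, -3, 18, 6] -> smallest is -6
  Remaining [36, -3, 18, 6] -> smallest is -3
  Remaining [36, 18, 6] -> smallest is 6
  Remaining [36, 18] -> smallest is 18
  Remaining [36] -> smallest is 36
Collecting the picks in order gives the sorted list.
Final answer: [-48, -46, -6, -3, 6, 18, 36]


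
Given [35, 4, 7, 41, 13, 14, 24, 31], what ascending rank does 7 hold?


Sort ascending: [4, 7, 13, 14, 24, 31, 35, 41]
Find 7 in the sorted list.
7 is at position 2 (1-indexed).
Final answer: 2


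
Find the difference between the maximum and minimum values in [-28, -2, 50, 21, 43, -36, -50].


Maximum value: 50
Minimum value: -50
Range = 50 - (-50) = 100
Final answer: 100


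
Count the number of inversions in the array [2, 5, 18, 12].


For each element, count the later elements that are smaller than it:
  2 (index 0): smaller elements after it = [] -> 0
  5 (index 1): smaller elements after it = [] -> 0
  18 (index 2): smaller elements after it = [12] -> 1
Total inversions = 0 + 0 + 1 = 1
Final answer: 1


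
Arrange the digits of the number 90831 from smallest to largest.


The number 90831 has digits: 9, 0, 8, 3, 1
Sorted: 0, 1, 3, 8, 9
Joining the sorted digits gives the result.
Final answer: 01389


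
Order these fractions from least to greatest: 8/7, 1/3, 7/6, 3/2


Convert to decimal for comparison:
  8/7 = 1.1429
  1/3 = 0.3333
  7/6 = 1.1667
  3/2 = 1.5
Decimals in increasing order: 0.3333 < 1.1429 < 1.1667 < 1.5
Writing each back as its fraction gives the sorted order.
Final answer: 1/3, 8/7, 7/6, 3/2


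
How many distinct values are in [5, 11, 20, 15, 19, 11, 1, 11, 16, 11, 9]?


List all unique values:
Distinct values: [1, 5, 9, 11, 15, 16, 19, 20]
Count = 8
Final answer: 8


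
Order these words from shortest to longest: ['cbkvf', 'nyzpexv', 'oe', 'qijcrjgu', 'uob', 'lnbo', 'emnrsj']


Compute lengths:
  'cbkvf' has length 5
  'nyzpexv' has length 7
  'oe' has length 2
  'qijcrjgu' has length 8
  'uob' has length 3
  'lnbo' has length 4
  'emnrsj' has length 6
Lengths in increasing order: 2 < 3 < 4 < 5 < 6 < 7 < 8
Listing the words in that order gives the answer.
Final answer: ['oe', 'uob', 'lnbo', 'cbkvf', 'emnrsj', 'nyzpexv', 'qijcrjgu']


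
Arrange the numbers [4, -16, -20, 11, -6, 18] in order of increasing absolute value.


Compute absolute values:
  |4| = 4
  |-16| = 16
  |-20| = 20
  |11| = 11
  |-6| = 6
  |18| = 18
Absolute values in increasing order: 4 < 6 < 11 < 16 < 18 < 20
Listing the original numbers in that order gives the answer.
Final answer: [4, -6, 11, -16, 18, -20]


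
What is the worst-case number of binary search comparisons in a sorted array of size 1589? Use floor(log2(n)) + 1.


Binary search halves the search space each step.
Maximum comparisons = floor(log2(1589)) + 1
log2(1589) = 10.6339
floor(log2(1589)) = 10, so 10 + 1 = 11
Final answer: 11


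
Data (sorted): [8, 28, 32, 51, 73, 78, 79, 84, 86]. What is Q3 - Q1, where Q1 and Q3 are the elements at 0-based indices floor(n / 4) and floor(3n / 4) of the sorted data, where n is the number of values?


The data has n = 9 elements.
Q1 index = floor(9 / 4) = floor(2.25) = 2; Q3 index = floor(3 * 9 / 4) = floor(6.75) = 6
Q1 = element at index 2 = 32
Q3 = element at index 6 = 79
IQR = 79 - 32 = 47
Final answer: 47


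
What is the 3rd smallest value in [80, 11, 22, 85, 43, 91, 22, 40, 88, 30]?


Sort ascending: [11, 22, 22, 30, 40, 43, 80, 85, 88, 91]
The 3rd element (1-indexed) is at index 2.
Value = 22
Final answer: 22


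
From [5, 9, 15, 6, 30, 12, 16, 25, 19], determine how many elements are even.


Check each element:
  5 is odd
  9 is odd
  15 is odd
  6 is even
  30 is even
  12 is even
  16 is even
  25 is odd
  19 is odd
Evens: [6, 30, 12, 16]
Count of evens = 4
Final answer: 4


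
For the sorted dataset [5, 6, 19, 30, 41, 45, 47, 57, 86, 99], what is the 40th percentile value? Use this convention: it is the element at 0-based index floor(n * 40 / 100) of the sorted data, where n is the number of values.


The dataset has n = 10 elements.
Index = floor(10 * 40 / 100) = floor(400 / 100) = floor(4) = 4
Counting from index 0 in the sorted data, the element at index 4 is 41.
Final answer: 41


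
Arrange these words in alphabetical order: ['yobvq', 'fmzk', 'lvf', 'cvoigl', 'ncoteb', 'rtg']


Compare strings character by character (the first differing letter decides):
  'cvoigl' < 'fmzk' since 'c' < 'f' at position 1
  'fmzk' < 'lvf' since 'f' < 'l' at position 1
  'lvf' < 'ncoteb' since 'l' < 'n' at position 1
  'ncoteb' < 'rtg' since 'n' < 'r' at position 1
  'rtg' < 'yobvq' since 'r' < 'y' at position 1
Chaining these comparisons gives the alphabetical order.
Final answer: ['cvoigl', 'fmzk', 'lvf', 'ncoteb', 'rtg', 'yobvq']


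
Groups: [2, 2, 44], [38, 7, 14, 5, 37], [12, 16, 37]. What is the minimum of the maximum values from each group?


Find max of each group:
  Group 1: [2, 2, 44] -> max = 44
  Group 2: [38, 7, 14, 5, 37] -> max = 38
  Group 3: [12, 16, 37] -> max = 37
Maxes: [44, 38, 37]
Minimum of maxes = 37
Final answer: 37


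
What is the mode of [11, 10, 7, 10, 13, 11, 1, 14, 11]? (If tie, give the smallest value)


Count the frequency of each value:
  1 appears 1 time(s)
  7 appears 1 time(s)
  10 appears 2 time(s)
  11 appears 3 time(s)
  13 appears 1 time(s)
  14 appears 1 time(s)
Maximum frequency is 3.
Only 11 reaches that frequency, so it is the mode.
Final answer: 11


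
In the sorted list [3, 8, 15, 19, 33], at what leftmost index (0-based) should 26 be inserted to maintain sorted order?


List is sorted: [3, 8, 15, 19, 33]
We need the leftmost position where 26 can be inserted, i.e. the first index whose element is >= 26 (or the end of the list if none is).
Binary search with low=0, high=5 (0-based indices):
  low=0, high=5, mid=2: a[2]=15 < 26, so low = 3
  low=3, high=5, mid=4: a[4]=33 >= 26, so high = 4
  low=3, high=4, mid=3: a[3]=19 < 26, so low = 4
Now low = high = 4, so the insertion index is 4.
Final answer: 4


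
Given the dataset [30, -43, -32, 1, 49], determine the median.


First, sort the list: [-43, -32, 1, 30, 49]
The list has 5 elements (odd count).
The middle index is 2 (0-based), and the element there is 1.
Final answer: 1


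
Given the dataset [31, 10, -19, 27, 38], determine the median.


First, sort the list: [-19, 10, 27, 31, 38]
The list has 5 elements (odd count).
The middle index is 2 (0-based), and the element there is 27.
Final answer: 27


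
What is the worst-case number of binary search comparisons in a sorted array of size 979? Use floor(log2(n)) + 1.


Binary search halves the search space each step.
Maximum comparisons = floor(log2(979)) + 1
log2(979) = 9.9352
floor(log2(979)) = 9, so 9 + 1 = 10
Final answer: 10


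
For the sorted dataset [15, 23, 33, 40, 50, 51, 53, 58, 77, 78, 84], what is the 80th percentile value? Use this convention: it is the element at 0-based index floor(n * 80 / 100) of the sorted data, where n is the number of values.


The dataset has n = 11 elements.
Index = floor(11 * 80 / 100) = floor(880 / 100) = floor(8.8) = 8
Counting from index 0 in the sorted data, the element at index 8 is 77.
Final answer: 77


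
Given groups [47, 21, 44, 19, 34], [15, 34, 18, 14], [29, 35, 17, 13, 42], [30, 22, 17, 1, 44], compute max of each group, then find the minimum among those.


Find max of each group:
  Group 1: [47, 21, 44, 19, 34] -> max = 47
  Group 2: [15, 34, 18, 14] -> max = 34
  Group 3: [29, 35, 17, 13, 42] -> max = 42
  Group 4: [30, 22, 17, 1, 44] -> max = 44
Maxes: [47, 34, 42, 44]
Minimum of maxes = 34
Final answer: 34


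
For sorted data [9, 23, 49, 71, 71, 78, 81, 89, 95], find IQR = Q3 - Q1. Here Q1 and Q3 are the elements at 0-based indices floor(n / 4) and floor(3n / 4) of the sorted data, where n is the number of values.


The data has n = 9 elements.
Q1 index = floor(9 / 4) = floor(2.25) = 2; Q3 index = floor(3 * 9 / 4) = floor(6.75) = 6
Q1 = element at index 2 = 49
Q3 = element at index 6 = 81
IQR = 81 - 49 = 32
Final answer: 32


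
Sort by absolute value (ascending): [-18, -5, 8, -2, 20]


Compute absolute values:
  |-18| = 18
  |-5| = 5
  |8| = 8
  |-2| = 2
  |20| = 20
Absolute values in increasing order: 2 < 5 < 8 < 18 < 20
Listing the original numbers in that order gives the answer.
Final answer: [-2, -5, 8, -18, 20]


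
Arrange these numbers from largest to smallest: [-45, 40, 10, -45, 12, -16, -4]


Original list: [-45, 40, 10, -45, 12, -16, -4]
Repeatedly take the largest remaining element:
  Remaining [-45, 40, 10, -45, 12, -16, -4] -> largest is 40
  Remaining [-45, 10, -45, 12, -16, -4] -> largest is 12
  Remaining [-45, 10, -45, -16, -4] -> largest is 10
  Remaining [-45, -45, -16, -4] -> largest is -4
  Remaining [-45, -45, -16] -> largest is -16
  Remaining [-45, -45] -> largest is -45
  Remaining [-45] -> largest is -45
Collecting the picks in order gives the descending list.
Final answer: [40, 12, 10, -4, -16, -45, -45]


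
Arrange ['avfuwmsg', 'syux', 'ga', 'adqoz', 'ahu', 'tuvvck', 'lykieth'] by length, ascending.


Compute lengths:
  'avfuwmsg' has length 8
  'syux' has length 4
  'ga' has length 2
  'adqoz' has length 5
  'ahu' has length 3
  'tuvvck' has length 6
  'lykieth' has length 7
Lengths in increasing order: 2 < 3 < 4 < 5 < 6 < 7 < 8
Listing the words in that order gives the answer.
Final answer: ['ga', 'ahu', 'syux', 'adqoz', 'tuvvck', 'lykieth', 'avfuwmsg']


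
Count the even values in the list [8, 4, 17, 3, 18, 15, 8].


Check each element:
  8 is even
  4 is even
  17 is odd
  3 is odd
  18 is even
  15 is odd
  8 is even
Evens: [8, 4, 18, 8]
Count of evens = 4
Final answer: 4


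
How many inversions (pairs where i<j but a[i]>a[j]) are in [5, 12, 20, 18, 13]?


For each element, count the later elements that are smaller than it:
  5 (index 0): smaller elements after it = [] -> 0
  12 (index 1): smaller elements after it = [] -> 0
  20 (index 2): smaller elements after it = [18, 13] -> 2
  18 (index 3): smaller elements after it = [13] -> 1
Total inversions = 0 + 0 + 2 + 1 = 3
Final answer: 3


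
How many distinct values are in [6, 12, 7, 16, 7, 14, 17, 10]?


List all unique values:
Distinct values: [6, 7, 10, 12, 14, 16, 17]
Count = 7
Final answer: 7


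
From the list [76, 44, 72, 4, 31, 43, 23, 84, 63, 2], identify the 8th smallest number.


Sort ascending: [2, 4, 23, 31, 43, 44, 63, 72, 76, 84]
The 8th element (1-indexed) is at index 7.
Value = 72
Final answer: 72


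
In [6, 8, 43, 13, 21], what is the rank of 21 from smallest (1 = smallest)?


Sort ascending: [6, 8, 13, 21, 43]
Find 21 in the sorted list.
21 is at position 4 (1-indexed).
Final answer: 4


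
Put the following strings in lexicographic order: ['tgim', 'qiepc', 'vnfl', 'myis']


Compare strings character by character (the first differing letter decides):
  'myis' < 'qiepc' since 'm' < 'q' at position 1
  'qiepc' < 'tgim' since 'q' < 't' at position 1
  'tgim' < 'vnfl' since 't' < 'v' at position 1
Chaining these comparisons gives the alphabetical order.
Final answer: ['myis', 'qiepc', 'tgim', 'vnfl']


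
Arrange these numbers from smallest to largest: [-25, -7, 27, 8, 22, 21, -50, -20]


Original list: [-25, -7, 27, 8, 22, 21, -50, -20]
Repeatedly take the smallest remaining element:
  Remaining [-25, -7, 27, 8, 22, 21, -50, -20] -> smallest is -50
  Remaining [-25, -7, 27, 8, 22, 21, -20] -> smallest is -25
  Remaining [-7, 27, 8, 22, 21, -20] -> smallest is -20
  Remaining [-7, 27, 8, 22, 21] -> smallest is -7
  Remaining [27, 8, 22, 21] -> smallest is 8
  Remaining [27, 22, 21] -> smallest is 21
  Remaining [27, 22] -> smallest is 22
  Remaining [27] -> smallest is 27
Collecting the picks in order gives the sorted list.
Final answer: [-50, -25, -20, -7, 8, 21, 22, 27]


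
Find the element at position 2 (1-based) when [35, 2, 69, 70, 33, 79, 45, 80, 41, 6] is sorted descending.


Sort descending: [80, 79, 70, 69, 45, 41, 35, 33, 6, 2]
The 2nd element (1-indexed) is at index 1.
Value = 79
Final answer: 79


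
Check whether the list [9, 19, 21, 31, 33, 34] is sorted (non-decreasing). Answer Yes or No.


Check consecutive pairs:
  9 <= 19? True
  19 <= 21? True
  21 <= 31? True
  31 <= 33? True
  33 <= 34? True
Every consecutive pair is in order, so the list is non-decreasing.
Final answer: Yes


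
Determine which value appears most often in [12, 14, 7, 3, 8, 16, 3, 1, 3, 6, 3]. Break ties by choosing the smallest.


Count the frequency of each value:
  1 appears 1 time(s)
  3 appears 4 time(s)
  6 appears 1 time(s)
  7 appears 1 time(s)
  8 appears 1 time(s)
  12 appears 1 time(s)
  14 appears 1 time(s)
  16 appears 1 time(s)
Maximum frequency is 4.
Only 3 reaches that frequency, so it is the mode.
Final answer: 3


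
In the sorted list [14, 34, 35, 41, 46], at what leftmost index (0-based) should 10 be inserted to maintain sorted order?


List is sorted: [14, 34, 35, 41, 46]
We need the leftmost position where 10 can be inserted, i.e. the first index whose element is >= 10 (or the end of the list if none is).
Binary search with low=0, high=5 (0-based indices):
  low=0, high=5, mid=2: a[2]=35 >= 10, so high = 2
  low=0, high=2, mid=1: a[1]=34 >= 10, so high = 1
  low=0, high=1, mid=0: a[0]=14 >= 10, so high = 0
Now low = high = 0, so the insertion index is 0.
Final answer: 0


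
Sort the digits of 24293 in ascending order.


The number 24293 has digits: 2, 4, 2, 9, 3
Sorted: 2, 2, 3, 4, 9
Joining the sorted digits gives the result.
Final answer: 22349


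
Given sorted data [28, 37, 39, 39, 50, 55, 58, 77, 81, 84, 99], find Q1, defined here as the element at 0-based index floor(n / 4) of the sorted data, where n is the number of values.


The list has n = 11 elements.
Q1 index = floor(11 / 4) = floor(2.75) = 2
Counting from index 0 in the sorted data, the element at index 2 is 39.
Final answer: 39


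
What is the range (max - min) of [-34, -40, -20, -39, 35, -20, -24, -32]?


Maximum value: 35
Minimum value: -40
Range = 35 - (-40) = 75
Final answer: 75


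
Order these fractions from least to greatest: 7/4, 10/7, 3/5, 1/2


Convert to decimal for comparison:
  7/4 = 1.75
  10/7 = 1.4286
  3/5 = 0.6
  1/2 = 0.5
Decimals in increasing order: 0.5 < 0.6 < 1.4286 < 1.75
Writing each back as its fraction gives the sorted order.
Final answer: 1/2, 3/5, 10/7, 7/4


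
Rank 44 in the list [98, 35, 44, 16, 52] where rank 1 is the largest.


Sort descending: [98, 52, 44, 35, 16]
Find 44 in the sorted list.
44 is at position 3.
Final answer: 3


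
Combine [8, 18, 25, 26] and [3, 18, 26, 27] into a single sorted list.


List A: [8, 18, 25, 26]
List B: [3, 18, 26, 27]
Repeatedly compare the front elements and take the smaller:
  8 vs 3 -> take 3
  8 vs 18 -> take 8
  18 vs 18 -> take 18
  25 vs 18 -> take 18
  25 vs 26 -> take 25
  26 vs 26 -> take 26
  A is exhausted; append the rest of B: [26, 27]
Final answer: [3, 8, 18, 18, 25, 26, 26, 27]


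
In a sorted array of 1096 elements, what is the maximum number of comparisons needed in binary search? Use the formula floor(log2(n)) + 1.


Binary search halves the search space each step.
Maximum comparisons = floor(log2(1096)) + 1
log2(1096) = 10.098
floor(log2(1096)) = 10, so 10 + 1 = 11
Final answer: 11


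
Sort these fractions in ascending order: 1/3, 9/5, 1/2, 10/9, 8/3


Convert to decimal for comparison:
  1/3 = 0.3333
  9/5 = 1.8
  1/2 = 0.5
  10/9 = 1.1111
  8/3 = 2.6667
Decimals in increasing order: 0.3333 < 0.5 < 1.1111 < 1.8 < 2.6667
Writing each back as its fraction gives the sorted order.
Final answer: 1/3, 1/2, 10/9, 9/5, 8/3


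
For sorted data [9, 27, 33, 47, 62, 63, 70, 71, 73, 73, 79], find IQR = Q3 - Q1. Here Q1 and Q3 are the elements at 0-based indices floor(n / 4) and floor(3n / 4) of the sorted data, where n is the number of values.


The data has n = 11 elements.
Q1 index = floor(11 / 4) = floor(2.75) = 2; Q3 index = floor(3 * 11 / 4) = floor(8.25) = 8
Q1 = element at index 2 = 33
Q3 = element at index 8 = 73
IQR = 73 - 33 = 40
Final answer: 40


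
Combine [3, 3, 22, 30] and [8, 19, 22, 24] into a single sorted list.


List A: [3, 3, 22, 30]
List B: [8, 19, 22, 24]
Repeatedly compare the front elements and take the smaller:
  3 vs 8 -> take 3
  3 vs 8 -> take 3
  22 vs 8 -> take 8
  22 vs 19 -> take 19
  22 vs 22 -> take 22
  30 vs 22 -> take 22
  30 vs 24 -> take 24
  B is exhausted; append the rest of A: [30]
Final answer: [3, 3, 8, 19, 22, 22, 24, 30]


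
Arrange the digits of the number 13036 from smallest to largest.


The number 13036 has digits: 1, 3, 0, 3, 6
Sorted: 0, 1, 3, 3, 6
Joining the sorted digits gives the result.
Final answer: 01336


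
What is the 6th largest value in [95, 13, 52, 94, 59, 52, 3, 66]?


Sort descending: [95, 94, 66, 59, 52, 52, 13, 3]
The 6th element (1-indexed) is at index 5.
Value = 52
Final answer: 52


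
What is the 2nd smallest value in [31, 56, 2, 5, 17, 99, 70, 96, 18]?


Sort ascending: [2, 5, 17, 18, 31, 56, 70, 96, 99]
The 2nd element (1-indexed) is at index 1.
Value = 5
Final answer: 5


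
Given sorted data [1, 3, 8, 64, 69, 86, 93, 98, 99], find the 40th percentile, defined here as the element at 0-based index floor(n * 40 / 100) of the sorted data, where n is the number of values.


The dataset has n = 9 elements.
Index = floor(9 * 40 / 100) = floor(360 / 100) = floor(3.6) = 3
Counting from index 0 in the sorted data, the element at index 3 is 64.
Final answer: 64


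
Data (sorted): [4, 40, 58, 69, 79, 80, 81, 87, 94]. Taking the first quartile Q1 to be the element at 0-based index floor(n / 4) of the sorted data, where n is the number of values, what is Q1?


The list has n = 9 elements.
Q1 index = floor(9 / 4) = floor(2.25) = 2
Counting from index 0 in the sorted data, the element at index 2 is 58.
Final answer: 58


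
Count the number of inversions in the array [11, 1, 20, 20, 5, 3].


For each element, count the later elements that are smaller than it:
  11 (index 0): smaller elements after it = [1, 5, 3] -> 3
  1 (index 1): smaller elements after it = [] -> 0
  20 (index 2): smaller elements after it = [5, 3] -> 2
  20 (index 3): smaller elements after it = [5, 3] -> 2
  5 (index 4): smaller elements after it = [3] -> 1
Total inversions = 3 + 0 + 2 + 2 + 1 = 8
Final answer: 8


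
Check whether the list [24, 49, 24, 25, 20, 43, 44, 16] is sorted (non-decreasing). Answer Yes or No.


Check consecutive pairs:
  24 <= 49? True
  49 <= 24? False
  24 <= 25? True
  25 <= 20? False
  20 <= 43? True
  43 <= 44? True
  44 <= 16? False
3 consecutive pair(s) are out of order, so the list is not sorted.
Final answer: No


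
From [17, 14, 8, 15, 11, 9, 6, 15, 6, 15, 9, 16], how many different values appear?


List all unique values:
Distinct values: [6, 8, 9, 11, 14, 15, 16, 17]
Count = 8
Final answer: 8


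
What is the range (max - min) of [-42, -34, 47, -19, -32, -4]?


Maximum value: 47
Minimum value: -42
Range = 47 - (-42) = 89
Final answer: 89


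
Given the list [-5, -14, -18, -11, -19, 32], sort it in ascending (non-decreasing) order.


Original list: [-5, -14, -18, -11, -19, 32]
Repeatedly take the smallest remaining element:
  Remaining [-5, -14, -18, -11, -19, 32] -> smallest is -19
  Remaining [-5, -14, -18, -11, 32] -> smallest is -18
  Remaining [-5, -14, -11, 32] -> smallest is -14
  Remaining [-5, -11, 32] -> smallest is -11
  Remaining [-5, 32] -> smallest is -5
  Remaining [32] -> smallest is 32
Collecting the picks in order gives the sorted list.
Final answer: [-19, -18, -14, -11, -5, 32]


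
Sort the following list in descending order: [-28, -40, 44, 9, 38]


Original list: [-28, -40, 44, 9, 38]
Repeatedly take the largest remaining element:
  Remaining [-28, -40, 44, 9, 38] -> largest is 44
  Remaining [-28, -40, 9, 38] -> largest is 38
  Remaining [-28, -40, 9] -> largest is 9
  Remaining [-28, -40] -> largest is -28
  Remaining [-40] -> largest is -40
Collecting the picks in order gives the descending list.
Final answer: [44, 38, 9, -28, -40]


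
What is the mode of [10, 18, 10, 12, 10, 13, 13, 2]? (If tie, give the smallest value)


Count the frequency of each value:
  2 appears 1 time(s)
  10 appears 3 time(s)
  12 appears 1 time(s)
  13 appears 2 time(s)
  18 appears 1 time(s)
Maximum frequency is 3.
Only 10 reaches that frequency, so it is the mode.
Final answer: 10


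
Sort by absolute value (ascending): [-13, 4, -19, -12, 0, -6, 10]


Compute absolute values:
  |-13| = 13
  |4| = 4
  |-19| = 19
  |-12| = 12
  |0| = 0
  |-6| = 6
  |10| = 10
Absolute values in increasing order: 0 < 4 < 6 < 10 < 12 < 13 < 19
Listing the original numbers in that order gives the answer.
Final answer: [0, 4, -6, 10, -12, -13, -19]


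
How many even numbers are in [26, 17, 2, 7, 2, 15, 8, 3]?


Check each element:
  26 is even
  17 is odd
  2 is even
  7 is odd
  2 is even
  15 is odd
  8 is even
  3 is odd
Evens: [26, 2, 2, 8]
Count of evens = 4
Final answer: 4


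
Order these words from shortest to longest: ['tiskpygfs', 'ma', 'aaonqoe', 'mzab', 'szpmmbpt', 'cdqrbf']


Compute lengths:
  'tiskpygfs' has length 9
  'ma' has length 2
  'aaonqoe' has length 7
  'mzab' has length 4
  'szpmmbpt' has length 8
  'cdqrbf' has length 6
Lengths in increasing order: 2 < 4 < 6 < 7 < 8 < 9
Listing the words in that order gives the answer.
Final answer: ['ma', 'mzab', 'cdqrbf', 'aaonqoe', 'szpmmbpt', 'tiskpygfs']


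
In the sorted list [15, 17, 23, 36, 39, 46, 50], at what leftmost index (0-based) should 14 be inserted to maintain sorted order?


List is sorted: [15, 17, 23, 36, 39, 46, 50]
We need the leftmost position where 14 can be inserted, i.e. the first index whose element is >= 14 (or the end of the list if none is).
Binary search with low=0, high=7 (0-based indices):
  low=0, high=7, mid=3: a[3]=36 >= 14, so high = 3
  low=0, high=3, mid=1: a[1]=17 >= 14, so high = 1
  low=0, high=1, mid=0: a[0]=15 >= 14, so high = 0
Now low = high = 0, so the insertion index is 0.
Final answer: 0


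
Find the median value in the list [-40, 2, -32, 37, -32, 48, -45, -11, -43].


First, sort the list: [-45, -43, -40, -32, -32, -11, 2, 37, 48]
The list has 9 elements (odd count).
The middle index is 4 (0-based), and the element there is -32.
Final answer: -32


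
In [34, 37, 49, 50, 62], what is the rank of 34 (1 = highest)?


Sort descending: [62, 50, 49, 37, 34]
Find 34 in the sorted list.
34 is at position 5.
Final answer: 5


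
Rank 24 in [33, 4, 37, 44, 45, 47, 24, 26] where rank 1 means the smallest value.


Sort ascending: [4, 24, 26, 33, 37, 44, 45, 47]
Find 24 in the sorted list.
24 is at position 2 (1-indexed).
Final answer: 2


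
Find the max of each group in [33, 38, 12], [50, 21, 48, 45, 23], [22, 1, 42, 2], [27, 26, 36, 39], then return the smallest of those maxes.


Find max of each group:
  Group 1: [33, 38, 12] -> max = 38
  Group 2: [50, 21, 48, 45, 23] -> max = 50
  Group 3: [22, 1, 42, 2] -> max = 42
  Group 4: [27, 26, 36, 39] -> max = 39
Maxes: [38, 50, 42, 39]
Minimum of maxes = 38
Final answer: 38


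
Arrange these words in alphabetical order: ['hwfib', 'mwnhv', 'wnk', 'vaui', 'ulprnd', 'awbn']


Compare strings character by character (the first differing letter decides):
  'awbn' < 'hwfib' since 'a' < 'h' at position 1
  'hwfib' < 'mwnhv' since 'h' < 'm' at position 1
  'mwnhv' < 'ulprnd' since 'm' < 'u' at position 1
  'ulprnd' < 'vaui' since 'u' < 'v' at position 1
  'vaui' < 'wnk' since 'v' < 'w' at position 1
Chaining these comparisons gives the alphabetical order.
Final answer: ['awbn', 'hwfib', 'mwnhv', 'ulprnd', 'vaui', 'wnk']


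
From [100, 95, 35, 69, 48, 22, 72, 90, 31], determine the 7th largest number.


Sort descending: [100, 95, 90, 72, 69, 48, 35, 31, 22]
The 7th element (1-indexed) is at index 6.
Value = 35
Final answer: 35


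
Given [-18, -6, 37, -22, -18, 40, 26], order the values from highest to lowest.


Original list: [-18, -6, 37, -22, -18, 40, 26]
Repeatedly take the largest remaining element:
  Remaining [-18, -6, 37, -22, -18, 40, 26] -> largest is 40
  Remaining [-18, -6, 37, -22, -18, 26] -> largest is 37
  Remaining [-18, -6, -22, -18, 26] -> largest is 26
  Remaining [-18, -6, -22, -18] -> largest is -6
  Remaining [-18, -22, -18] -> largest is -18
  Remaining [-22, -18] -> largest is -18
  Remaining [-22] -> largest is -22
Collecting the picks in order gives the descending list.
Final answer: [40, 37, 26, -6, -18, -18, -22]


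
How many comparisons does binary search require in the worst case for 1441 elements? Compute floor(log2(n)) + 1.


Binary search halves the search space each step.
Maximum comparisons = floor(log2(1441)) + 1
log2(1441) = 10.4929
floor(log2(1441)) = 10, so 10 + 1 = 11
Final answer: 11


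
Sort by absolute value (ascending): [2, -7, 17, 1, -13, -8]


Compute absolute values:
  |2| = 2
  |-7| = 7
  |17| = 17
  |1| = 1
  |-13| = 13
  |-8| = 8
Absolute values in increasing order: 1 < 2 < 7 < 8 < 13 < 17
Listing the original numbers in that order gives the answer.
Final answer: [1, 2, -7, -8, -13, 17]


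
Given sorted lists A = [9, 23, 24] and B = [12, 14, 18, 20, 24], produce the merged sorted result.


List A: [9, 23, 24]
List B: [12, 14, 18, 20, 24]
Repeatedly compare the front elements and take the smaller:
  9 vs 12 -> take 9
  23 vs 12 -> take 12
  23 vs 14 -> take 14
  23 vs 18 -> take 18
  23 vs 20 -> take 20
  23 vs 24 -> take 23
  24 vs 24 -> take 24
  A is exhausted; append the rest of B: [24]
Final answer: [9, 12, 14, 18, 20, 23, 24, 24]


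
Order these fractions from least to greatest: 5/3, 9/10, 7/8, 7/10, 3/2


Convert to decimal for comparison:
  5/3 = 1.6667
  9/10 = 0.9
  7/8 = 0.875
  7/10 = 0.7
  3/2 = 1.5
Decimals in increasing order: 0.7 < 0.875 < 0.9 < 1.5 < 1.6667
Writing each back as its fraction gives the sorted order.
Final answer: 7/10, 7/8, 9/10, 3/2, 5/3


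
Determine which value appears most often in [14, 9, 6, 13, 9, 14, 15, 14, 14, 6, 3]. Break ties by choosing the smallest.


Count the frequency of each value:
  3 appears 1 time(s)
  6 appears 2 time(s)
  9 appears 2 time(s)
  13 appears 1 time(s)
  14 appears 4 time(s)
  15 appears 1 time(s)
Maximum frequency is 4.
Only 14 reaches that frequency, so it is the mode.
Final answer: 14


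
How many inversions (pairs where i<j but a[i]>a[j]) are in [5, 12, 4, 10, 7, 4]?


For each element, count the later elements that are smaller than it:
  5 (index 0): smaller elements after it = [4, 4] -> 2
  12 (index 1): smaller elements after it = [4, 10, 7, 4] -> 4
  4 (index 2): smaller elements after it = [] -> 0
  10 (index 3): smaller elements after it = [7, 4] -> 2
  7 (index 4): smaller elements after it = [4] -> 1
Total inversions = 2 + 4 + 0 + 2 + 1 = 9
Final answer: 9


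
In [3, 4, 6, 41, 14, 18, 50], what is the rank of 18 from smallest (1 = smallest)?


Sort ascending: [3, 4, 6, 14, 18, 41, 50]
Find 18 in the sorted list.
18 is at position 5 (1-indexed).
Final answer: 5
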